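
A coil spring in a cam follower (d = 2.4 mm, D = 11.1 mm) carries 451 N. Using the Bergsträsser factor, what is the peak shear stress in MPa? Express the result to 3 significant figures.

1220 MPa

Spring index C = D/d = 11.1/2.4 = 4.6250
K_B = (4C+2)/(4C−3) = 20.500/15.500 = 1.3226
τ₀ = 8FD/(πd³) = 8·451·11.1/(π·2.4³) = 40048.8/43.429 = 922.16 MPa
τ_max = K·τ₀ = 1.3226 × 922.16 = 1219.6 MPa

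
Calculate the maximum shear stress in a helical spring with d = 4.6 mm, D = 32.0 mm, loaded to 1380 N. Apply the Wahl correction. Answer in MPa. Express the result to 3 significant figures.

Spring index C = D/d = 32.0/4.6 = 6.9565
K_W = (4C−1)/(4C−4) + 0.615/C = 26.826/23.826 + 0.0884 = 1.2143
τ₀ = 8FD/(πd³) = 8·1380·32.0/(π·4.6³) = 353280/305.79 = 1155.3 MPa
τ_max = K·τ₀ = 1.2143 × 1155.3 = 1402.9 MPa

1400 MPa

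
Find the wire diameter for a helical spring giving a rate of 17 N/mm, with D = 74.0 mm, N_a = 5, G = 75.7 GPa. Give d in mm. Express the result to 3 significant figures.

7.77 mm

d = (8D³N_a·k / G)^(1/4) = (8·74.0³·5·17 / (75.7×10³))^0.25
  = (3640.1)^0.25 = 7.7674 mm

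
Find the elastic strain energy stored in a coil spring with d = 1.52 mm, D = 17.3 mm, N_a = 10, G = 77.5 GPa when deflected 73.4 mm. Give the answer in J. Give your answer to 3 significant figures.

k = Gd⁴/(8D³N_a) = (77.5×10³)(1.52⁴)/(8·17.3³·10) = 0.99873 N/mm
U = ½kδ² = 0.5 × 0.99873 × 73.4² = 2690.4 N·mm = 2.6904 J

2.69 J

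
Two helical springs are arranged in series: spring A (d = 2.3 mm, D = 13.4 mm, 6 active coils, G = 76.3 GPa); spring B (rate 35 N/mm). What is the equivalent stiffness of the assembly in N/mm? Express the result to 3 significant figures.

k_A = Gd⁴/(8D³N_a) = (76.3×10³)(2.3⁴)/(8·13.4³·6) = 18.488 N/mm
Series: 1/k_eq = 1/18.488 + 1/35 = 0.082662; k_eq = 12.097 N/mm

12.1 N/mm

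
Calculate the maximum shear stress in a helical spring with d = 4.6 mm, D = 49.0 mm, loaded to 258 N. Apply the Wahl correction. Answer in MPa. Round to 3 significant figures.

Spring index C = D/d = 49.0/4.6 = 10.6522
K_W = (4C−1)/(4C−4) + 0.615/C = 41.609/38.609 + 0.0577 = 1.1354
τ₀ = 8FD/(πd³) = 8·258·49.0/(π·4.6³) = 101136/305.79 = 330.74 MPa
τ_max = K·τ₀ = 1.1354 × 330.74 = 375.53 MPa

376 MPa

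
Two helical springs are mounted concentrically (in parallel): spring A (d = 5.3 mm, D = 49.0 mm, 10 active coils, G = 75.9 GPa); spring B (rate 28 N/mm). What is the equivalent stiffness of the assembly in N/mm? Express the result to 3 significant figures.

k_A = Gd⁴/(8D³N_a) = (75.9×10³)(5.3⁴)/(8·49.0³·10) = 6.3631 N/mm
Parallel: k_eq = 6.3631 + 28 = 34.363 N/mm

34.4 N/mm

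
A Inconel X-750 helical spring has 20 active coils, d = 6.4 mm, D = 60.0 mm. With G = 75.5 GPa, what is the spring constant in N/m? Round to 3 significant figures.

k = Gd⁴/(8D³N_a) = (75.5×10³ × 6.4⁴) / (8 × 60.0³ × 20)
  = 1.26668e+08 / 3.456e+07 = 3.6652 N/mm = 3665.2 N/m

3670 N/m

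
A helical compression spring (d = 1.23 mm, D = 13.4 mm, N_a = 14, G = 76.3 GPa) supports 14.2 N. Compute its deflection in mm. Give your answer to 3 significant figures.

21.9 mm

k = Gd⁴/(8D³N_a) = (76.3×10³)(1.23⁴)/(8·13.4³·14) = 0.64806 N/mm
δ = F/k = 14.2 / 0.64806 = 21.912 mm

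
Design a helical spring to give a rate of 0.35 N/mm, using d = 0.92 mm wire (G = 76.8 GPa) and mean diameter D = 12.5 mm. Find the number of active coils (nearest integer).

N_a = Gd⁴/(8D³k) = (76.8×10³ × 0.92⁴)/(8 × 12.5³ × 0.35)
    = 55019 / 5468.75 = 10.06 → 10 coils

10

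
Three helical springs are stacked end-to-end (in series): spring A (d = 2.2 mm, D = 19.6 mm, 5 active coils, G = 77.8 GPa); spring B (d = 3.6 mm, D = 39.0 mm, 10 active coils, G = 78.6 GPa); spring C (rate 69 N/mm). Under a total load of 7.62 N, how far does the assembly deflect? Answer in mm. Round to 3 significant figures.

k_A = Gd⁴/(8D³N_a) = (77.8×10³)(2.2⁴)/(8·19.6³·5) = 6.0512 N/mm
k_B = Gd⁴/(8D³N_a) = (78.6×10³)(3.6⁴)/(8·39.0³·10) = 2.7819 N/mm
Series: 1/k_eq = 1/6.0512 + 1/2.7819 + 1/69 = 0.53921; k_eq = 1.8546 N/mm
δ = F/k_eq = 7.62/1.8546 = 4.1088 mm

4.11 mm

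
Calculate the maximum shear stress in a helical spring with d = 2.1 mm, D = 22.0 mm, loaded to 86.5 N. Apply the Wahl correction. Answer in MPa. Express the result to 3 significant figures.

Spring index C = D/d = 22.0/2.1 = 10.4762
K_W = (4C−1)/(4C−4) + 0.615/C = 40.905/37.905 + 0.0587 = 1.1379
τ₀ = 8FD/(πd³) = 8·86.5·22.0/(π·2.1³) = 15224/29.094 = 523.26 MPa
τ_max = K·τ₀ = 1.1379 × 523.26 = 595.4 MPa

595 MPa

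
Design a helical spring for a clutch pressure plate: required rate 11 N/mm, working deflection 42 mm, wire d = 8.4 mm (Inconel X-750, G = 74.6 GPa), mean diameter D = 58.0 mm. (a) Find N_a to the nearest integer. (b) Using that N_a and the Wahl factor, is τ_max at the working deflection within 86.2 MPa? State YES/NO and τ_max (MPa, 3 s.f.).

N_a = Gd⁴/(8D³k) = (74.6×10³)(8.4⁴)/(8·58.0³·11) = 21.63 → N_a = 22
Actual rate k = Gd⁴/(8D³·22) = 10.816 N/mm
Working load F = kδ = 10.816·42 = 454.26 N
C = 58.0/8.4 = 6.9048; K_W = (4C−1)/(4C−4)+0.615/C = 1.2161
τ_max = K_W·8FD/(πd³) = 1.2161·113.2 = 137.66 MPa
τ_max > 86.2 MPa → exceeds allowable

(a) 22 coils; (b) NO, τ_max = 138 MPa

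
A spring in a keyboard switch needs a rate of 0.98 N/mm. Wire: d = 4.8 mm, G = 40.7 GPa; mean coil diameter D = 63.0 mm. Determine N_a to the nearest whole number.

11

N_a = Gd⁴/(8D³k) = (40.7×10³ × 4.8⁴)/(8 × 63.0³ × 0.98)
    = 2.16053e+07 / 1.96037e+06 = 11.02 → 11 coils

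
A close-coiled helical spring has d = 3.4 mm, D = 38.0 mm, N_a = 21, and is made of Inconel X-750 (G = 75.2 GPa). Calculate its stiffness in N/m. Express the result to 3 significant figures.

1090 N/m

k = Gd⁴/(8D³N_a) = (75.2×10³ × 3.4⁴) / (8 × 38.0³ × 21)
  = 1.00492e+07 / 9.2185e+06 = 1.0901 N/mm = 1090.1 N/m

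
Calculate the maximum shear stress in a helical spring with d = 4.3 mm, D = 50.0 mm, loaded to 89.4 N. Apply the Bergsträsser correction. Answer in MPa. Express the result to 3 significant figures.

160 MPa

Spring index C = D/d = 50.0/4.3 = 11.6279
K_B = (4C+2)/(4C−3) = 48.512/43.512 = 1.1149
τ₀ = 8FD/(πd³) = 8·89.4·50.0/(π·4.3³) = 35760/249.78 = 143.17 MPa
τ_max = K·τ₀ = 1.1149 × 143.17 = 159.62 MPa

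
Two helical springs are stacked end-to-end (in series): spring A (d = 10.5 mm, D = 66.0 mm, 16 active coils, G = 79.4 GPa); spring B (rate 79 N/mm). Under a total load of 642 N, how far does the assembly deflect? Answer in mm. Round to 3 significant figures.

k_A = Gd⁴/(8D³N_a) = (79.4×10³)(10.5⁴)/(8·66.0³·16) = 26.226 N/mm
Series: 1/k_eq = 1/26.226 + 1/79 = 0.050788; k_eq = 19.69 N/mm
δ = F/k_eq = 642/19.69 = 32.606 mm

32.6 mm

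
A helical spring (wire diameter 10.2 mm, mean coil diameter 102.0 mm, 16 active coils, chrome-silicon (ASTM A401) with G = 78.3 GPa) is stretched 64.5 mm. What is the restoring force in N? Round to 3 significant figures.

k = Gd⁴/(8D³N_a) = (78.3×10³)(10.2⁴)/(8·102.0³·16) = 6.2395 N/mm
F = k·δ = 6.2395 × 64.5 = 402.45 N

402 N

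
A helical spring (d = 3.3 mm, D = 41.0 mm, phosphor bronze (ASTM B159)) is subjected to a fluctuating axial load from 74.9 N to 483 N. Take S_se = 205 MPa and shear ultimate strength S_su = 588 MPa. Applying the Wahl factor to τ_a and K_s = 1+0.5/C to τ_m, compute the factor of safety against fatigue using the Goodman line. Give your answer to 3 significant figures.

C = D/d = 41.0/3.3 = 12.4242; K_W = (4C−1)/(4C−4)+0.615/C = 1.1151; K_s = 1+0.5/C = 1.0402
F_a = (F_max−F_min)/2 = 204.05 N; F_m = (F_max+F_min)/2 = 278.95 N
τ_a = K_W·8F_aD/(πd³) = 1.1151 × 592.81 = 661.08 MPa
τ_m = K_s·8F_mD/(πd³) = 1.0402 × 810.42 = 843.03 MPa
Goodman: 1/n_f = τ_a/S_se + τ_m/S_su = 661.08/205 + 843.03/588 = 3.22477 + 1.43373 = 4.6585
n_f = 1/4.6585 = 0.2147

0.215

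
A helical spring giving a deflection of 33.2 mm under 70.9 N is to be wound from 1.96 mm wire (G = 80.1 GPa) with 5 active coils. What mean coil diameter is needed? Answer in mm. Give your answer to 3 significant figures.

Required rate k = F/δ = 70.9/33.2 = 2.1355 N/mm
D = (Gd⁴/(8N_a·k))^(1/3) = (80.1×10³·1.96⁴/(8·5·2.1355))^(1/3)
  = (13838.5)^(1/3) = 24.0084 mm

24.0 mm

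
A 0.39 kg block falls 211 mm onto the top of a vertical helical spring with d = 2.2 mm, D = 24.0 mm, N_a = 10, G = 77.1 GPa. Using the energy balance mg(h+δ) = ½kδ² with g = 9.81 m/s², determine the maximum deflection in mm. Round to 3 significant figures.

k = Gd⁴/(8D³N_a) = (77.1×10³)(2.2⁴)/(8·24.0³·10) = 1.6331 N/mm
W = mg = 0.39 × 9.81 = 3.8259 N
½kδ² − Wδ − Wh = 0 → δ = (W + √(W² + 2kWh))/k
δ = (3.8259 + √(14.638 + 2636.74))/1.6331 = (3.8259 + 51.492)/1.6331 = 33.872 mm

33.9 mm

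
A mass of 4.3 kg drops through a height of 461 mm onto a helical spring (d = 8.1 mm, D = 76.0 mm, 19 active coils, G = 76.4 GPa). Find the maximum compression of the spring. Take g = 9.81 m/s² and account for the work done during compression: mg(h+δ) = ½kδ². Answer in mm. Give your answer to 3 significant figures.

k = Gd⁴/(8D³N_a) = (76.4×10³)(8.1⁴)/(8·76.0³·19) = 4.9289 N/mm
W = mg = 4.3 × 9.81 = 42.183 N
½kδ² − Wδ − Wh = 0 → δ = (W + √(W² + 2kWh))/k
δ = (42.183 + √(1779.4 + 191698))/4.9289 = (42.183 + 439.86)/4.9289 = 97.8 mm

97.8 mm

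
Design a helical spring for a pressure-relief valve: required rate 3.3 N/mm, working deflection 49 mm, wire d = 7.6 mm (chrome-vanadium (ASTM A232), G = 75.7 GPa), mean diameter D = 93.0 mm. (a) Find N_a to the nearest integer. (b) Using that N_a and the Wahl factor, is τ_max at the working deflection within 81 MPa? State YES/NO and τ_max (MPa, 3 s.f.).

(a) 12 coils; (b) NO, τ_max = 96.6 MPa

N_a = Gd⁴/(8D³k) = (75.7×10³)(7.6⁴)/(8·93.0³·3.3) = 11.89 → N_a = 12
Actual rate k = Gd⁴/(8D³·12) = 3.2706 N/mm
Working load F = kδ = 3.2706·49 = 160.26 N
C = 93.0/7.6 = 12.2368; K_W = (4C−1)/(4C−4)+0.615/C = 1.1170
τ_max = K_W·8FD/(πd³) = 1.1170·86.459 = 96.575 MPa
τ_max > 81 MPa → exceeds allowable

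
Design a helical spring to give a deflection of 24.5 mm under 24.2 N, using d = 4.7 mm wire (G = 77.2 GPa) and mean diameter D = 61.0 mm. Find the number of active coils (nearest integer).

Required rate k = F/δ = 24.2/24.5 = 0.98776 N/mm
N_a = Gd⁴/(8D³k) = (77.2×10³ × 4.7⁴)/(8 × 61.0³ × 0.98776)
    = 3.76711e+07 / 1.79361e+06 = 21 → 21 coils

21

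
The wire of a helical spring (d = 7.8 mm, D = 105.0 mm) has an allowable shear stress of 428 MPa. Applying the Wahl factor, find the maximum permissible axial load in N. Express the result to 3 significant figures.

C = D/d = 105.0/7.8 = 13.4615
K_W = (4C−1)/(4C−4) + 0.615/C = 52.846/49.846 + 0.0457 = 1.1059
τ_max = K·8FD/(πd³) → F_max = τ_allow·πd³/(8DK)
F_max = 428·π·7.8³/(8·105.0·1.1059) = 6.3808e+05/928.93 = 686.9 N

687 N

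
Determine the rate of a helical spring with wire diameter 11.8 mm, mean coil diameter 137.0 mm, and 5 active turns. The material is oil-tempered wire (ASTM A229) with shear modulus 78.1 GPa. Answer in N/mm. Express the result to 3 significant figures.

14.7 N/mm

k = Gd⁴/(8D³N_a) = (78.1×10³ × 11.8⁴) / (8 × 137.0³ × 5)
  = 1.51419e+09 / 1.02854e+08 = 14.722 N/mm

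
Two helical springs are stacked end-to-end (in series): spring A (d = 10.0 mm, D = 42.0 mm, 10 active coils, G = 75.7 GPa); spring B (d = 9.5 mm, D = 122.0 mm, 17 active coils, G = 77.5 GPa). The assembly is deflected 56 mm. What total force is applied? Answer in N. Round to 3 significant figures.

140 N

k_A = Gd⁴/(8D³N_a) = (75.7×10³)(10.0⁴)/(8·42.0³·10) = 127.72 N/mm
k_B = Gd⁴/(8D³N_a) = (77.5×10³)(9.5⁴)/(8·122.0³·17) = 2.5561 N/mm
Series: 1/k_eq = 1/127.72 + 1/2.5561 = 0.39905; k_eq = 2.5059 N/mm
F = k_eq·δ = 2.5059·56 = 140.33 N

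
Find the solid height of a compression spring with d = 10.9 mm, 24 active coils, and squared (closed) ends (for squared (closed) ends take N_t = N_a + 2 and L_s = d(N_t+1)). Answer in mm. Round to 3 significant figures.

squared (closed) ends: N_t = N_a + 2 = 24 + 2 = 26
L_s = d·(N_t+1) = 10.9 × 27 = 294.3 mm

294 mm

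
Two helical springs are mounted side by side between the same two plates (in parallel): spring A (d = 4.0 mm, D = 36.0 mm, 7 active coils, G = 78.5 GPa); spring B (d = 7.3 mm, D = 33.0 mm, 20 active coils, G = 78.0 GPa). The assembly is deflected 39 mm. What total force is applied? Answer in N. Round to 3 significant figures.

k_A = Gd⁴/(8D³N_a) = (78.5×10³)(4.0⁴)/(8·36.0³·7) = 7.6916 N/mm
k_B = Gd⁴/(8D³N_a) = (78.0×10³)(7.3⁴)/(8·33.0³·20) = 38.523 N/mm
Parallel: k_eq = 7.6916 + 38.523 = 46.215 N/mm
F = k_eq·δ = 46.215·39 = 1802.4 N

1800 N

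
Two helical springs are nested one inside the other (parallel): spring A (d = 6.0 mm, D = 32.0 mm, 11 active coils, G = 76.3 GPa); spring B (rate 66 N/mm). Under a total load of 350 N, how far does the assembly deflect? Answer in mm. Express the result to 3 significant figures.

3.49 mm

k_A = Gd⁴/(8D³N_a) = (76.3×10³)(6.0⁴)/(8·32.0³·11) = 34.292 N/mm
Parallel: k_eq = 34.292 + 66 = 100.29 N/mm
δ = F/k_eq = 350/100.29 = 3.4898 mm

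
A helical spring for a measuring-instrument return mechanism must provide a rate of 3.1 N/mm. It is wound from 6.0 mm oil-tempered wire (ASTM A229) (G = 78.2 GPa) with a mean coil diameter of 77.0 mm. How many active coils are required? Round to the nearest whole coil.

9

N_a = Gd⁴/(8D³k) = (78.2×10³ × 6.0⁴)/(8 × 77.0³ × 3.1)
    = 1.01347e+08 / 1.1322e+07 = 8.951 → 9 coils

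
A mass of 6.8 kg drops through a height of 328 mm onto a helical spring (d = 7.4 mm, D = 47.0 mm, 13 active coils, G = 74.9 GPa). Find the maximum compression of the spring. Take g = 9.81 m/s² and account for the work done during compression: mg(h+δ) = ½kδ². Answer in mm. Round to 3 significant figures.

49.2 mm

k = Gd⁴/(8D³N_a) = (74.9×10³)(7.4⁴)/(8·47.0³·13) = 20.801 N/mm
W = mg = 6.8 × 9.81 = 66.708 N
½kδ² − Wδ − Wh = 0 → δ = (W + √(W² + 2kWh))/k
δ = (66.708 + √(4450 + 910256))/20.801 = (66.708 + 956.4)/20.801 = 49.186 mm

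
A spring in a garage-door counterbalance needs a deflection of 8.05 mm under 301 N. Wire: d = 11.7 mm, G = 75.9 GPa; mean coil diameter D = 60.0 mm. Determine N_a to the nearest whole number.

Required rate k = F/δ = 301/8.05 = 37.391 N/mm
N_a = Gd⁴/(8D³k) = (75.9×10³ × 11.7⁴)/(8 × 60.0³ × 37.391)
    = 1.42228e+09 / 6.46122e+07 = 22.01 → 22 coils

22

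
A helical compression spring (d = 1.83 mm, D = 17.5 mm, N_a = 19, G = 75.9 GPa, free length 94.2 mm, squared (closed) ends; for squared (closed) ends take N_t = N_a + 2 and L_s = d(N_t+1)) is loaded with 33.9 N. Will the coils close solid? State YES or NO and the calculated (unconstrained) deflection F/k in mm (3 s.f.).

NO, δ = 32.4 mm

k = Gd⁴/(8D³N_a) = (75.9×10³)(1.83⁴)/(8·17.5³·19) = 1.0449 N/mm
N_t = 21; L_s = 1.83·22 = 40.26 mm; δ_solid = L₀ − L_s = 94.2 − 40.26 = 53.94 mm
δ = F/k = 33.9/1.0449 = 32.442 mm
δ < δ_solid → spring does not go solid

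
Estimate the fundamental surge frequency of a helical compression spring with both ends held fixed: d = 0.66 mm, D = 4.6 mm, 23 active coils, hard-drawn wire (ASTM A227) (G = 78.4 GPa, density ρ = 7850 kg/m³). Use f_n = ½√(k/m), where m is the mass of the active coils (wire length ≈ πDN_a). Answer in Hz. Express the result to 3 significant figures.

482 Hz

k = Gd⁴/(8D³N_a) = (78.4×10³)(0.66⁴)/(8·4.6³·23) = 0.83062 N/mm = 830.62 N/m
Wire length L = πDN_a = π·4.6·23 = 332.38 mm
m = ρ·(πd²/4)·L = 7850 × 0.34212×10⁻⁶ m² × 0.33238 m = 0.00089265 kg
f_n = ½√(k/m) = 0.5·√(830.62/0.00089265) = 0.5·√(9.305e+05) = 482.31 Hz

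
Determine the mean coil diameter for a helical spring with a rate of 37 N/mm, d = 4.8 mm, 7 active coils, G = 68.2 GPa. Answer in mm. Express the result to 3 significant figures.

D = (Gd⁴/(8N_a·k))^(1/3) = (68.2×10³·4.8⁴/(8·7·37))^(1/3)
  = (17472.7)^(1/3) = 25.9490 mm

25.9 mm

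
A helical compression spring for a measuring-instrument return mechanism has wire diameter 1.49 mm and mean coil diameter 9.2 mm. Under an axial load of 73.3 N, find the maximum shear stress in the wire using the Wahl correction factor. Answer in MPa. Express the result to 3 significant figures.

Spring index C = D/d = 9.2/1.49 = 6.1745
K_W = (4C−1)/(4C−4) + 0.615/C = 23.698/20.698 + 0.0996 = 1.2445
τ₀ = 8FD/(πd³) = 8·73.3·9.2/(π·1.49³) = 5394.88/10.392 = 519.13 MPa
τ_max = K·τ₀ = 1.2445 × 519.13 = 646.08 MPa

646 MPa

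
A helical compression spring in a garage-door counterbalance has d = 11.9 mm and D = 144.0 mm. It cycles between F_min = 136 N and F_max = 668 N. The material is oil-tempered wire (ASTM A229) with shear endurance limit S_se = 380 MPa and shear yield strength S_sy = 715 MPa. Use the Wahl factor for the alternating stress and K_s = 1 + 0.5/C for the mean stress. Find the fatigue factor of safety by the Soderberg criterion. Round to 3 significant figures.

3.36

C = D/d = 144.0/11.9 = 12.1008; K_W = (4C−1)/(4C−4)+0.615/C = 1.1184; K_s = 1+0.5/C = 1.0413
F_a = (F_max−F_min)/2 = 266 N; F_m = (F_max+F_min)/2 = 402 N
τ_a = K_W·8F_aD/(πd³) = 1.1184 × 57.882 = 64.734 MPa
τ_m = K_s·8F_mD/(πd³) = 1.0413 × 87.476 = 91.09 MPa
Soderberg: 1/n_f = τ_a/S_se + τ_m/S_sy = 64.734/380 + 91.09/715 = 0.17035 + 0.12740 = 0.29775
n_f = 1/0.29775 = 3.358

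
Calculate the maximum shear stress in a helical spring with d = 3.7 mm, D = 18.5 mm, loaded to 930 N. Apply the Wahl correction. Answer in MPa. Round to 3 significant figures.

Spring index C = D/d = 18.5/3.7 = 5.0000
K_W = (4C−1)/(4C−4) + 0.615/C = 19.000/16.000 + 0.1230 = 1.3105
τ₀ = 8FD/(πd³) = 8·930·18.5/(π·3.7³) = 137640/159.13 = 864.95 MPa
τ_max = K·τ₀ = 1.3105 × 864.95 = 1133.5 MPa

1130 MPa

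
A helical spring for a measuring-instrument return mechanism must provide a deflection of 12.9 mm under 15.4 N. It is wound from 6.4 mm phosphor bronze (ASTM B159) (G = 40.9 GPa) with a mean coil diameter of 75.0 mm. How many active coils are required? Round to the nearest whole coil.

Required rate k = F/δ = 15.4/12.9 = 1.1938 N/mm
N_a = Gd⁴/(8D³k) = (40.9×10³ × 6.4⁴)/(8 × 75.0³ × 1.1938)
    = 6.86188e+07 / 4.02907e+06 = 17.03 → 17 coils

17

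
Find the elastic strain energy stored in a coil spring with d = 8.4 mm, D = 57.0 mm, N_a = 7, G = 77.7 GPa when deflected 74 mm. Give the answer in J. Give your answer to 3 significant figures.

102 J

k = Gd⁴/(8D³N_a) = (77.7×10³)(8.4⁴)/(8·57.0³·7) = 37.301 N/mm
U = ½kδ² = 0.5 × 37.301 × 74² = 1.0213e+05 N·mm = 102.13 J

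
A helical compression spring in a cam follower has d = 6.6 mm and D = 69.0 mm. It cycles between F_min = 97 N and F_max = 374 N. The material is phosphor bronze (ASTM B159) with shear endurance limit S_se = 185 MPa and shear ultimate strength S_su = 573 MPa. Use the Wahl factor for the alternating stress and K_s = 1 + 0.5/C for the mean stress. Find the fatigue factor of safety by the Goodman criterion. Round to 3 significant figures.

1.28

C = D/d = 69.0/6.6 = 10.4545; K_W = (4C−1)/(4C−4)+0.615/C = 1.1382; K_s = 1+0.5/C = 1.0478
F_a = (F_max−F_min)/2 = 138.5 N; F_m = (F_max+F_min)/2 = 235.5 N
τ_a = K_W·8F_aD/(πd³) = 1.1382 × 84.646 = 96.34 MPa
τ_m = K_s·8F_mD/(πd³) = 1.0478 × 143.93 = 150.81 MPa
Goodman: 1/n_f = τ_a/S_se + τ_m/S_su = 96.34/185 + 150.81/573 = 0.52076 + 0.26320 = 0.78396
n_f = 1/0.78396 = 1.276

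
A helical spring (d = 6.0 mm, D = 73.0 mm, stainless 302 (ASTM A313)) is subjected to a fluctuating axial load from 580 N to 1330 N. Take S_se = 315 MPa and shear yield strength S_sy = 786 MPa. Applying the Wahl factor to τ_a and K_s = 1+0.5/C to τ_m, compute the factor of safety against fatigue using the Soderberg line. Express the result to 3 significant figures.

0.448

C = D/d = 73.0/6.0 = 12.1667; K_W = (4C−1)/(4C−4)+0.615/C = 1.1177; K_s = 1+0.5/C = 1.0411
F_a = (F_max−F_min)/2 = 375 N; F_m = (F_max+F_min)/2 = 955 N
τ_a = K_W·8F_aD/(πd³) = 1.1177 × 322.73 = 360.72 MPa
τ_m = K_s·8F_mD/(πd³) = 1.0411 × 821.89 = 855.66 MPa
Soderberg: 1/n_f = τ_a/S_se + τ_m/S_sy = 360.72/315 + 855.66/786 = 1.14514 + 1.08863 = 2.2338
n_f = 1/2.2338 = 0.4477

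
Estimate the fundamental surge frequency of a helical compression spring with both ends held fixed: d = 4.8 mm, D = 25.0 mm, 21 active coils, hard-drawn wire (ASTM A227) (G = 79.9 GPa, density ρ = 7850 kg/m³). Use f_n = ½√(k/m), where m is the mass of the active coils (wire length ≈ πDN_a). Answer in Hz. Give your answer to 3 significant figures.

131 Hz

k = Gd⁴/(8D³N_a) = (79.9×10³)(4.8⁴)/(8·25.0³·21) = 16.158 N/mm = 16158 N/m
Wire length L = πDN_a = π·25.0·21 = 1649.3 mm
m = ρ·(πd²/4)·L = 7850 × 18.096×10⁻⁶ m² × 1.6493 m = 0.23429 kg
f_n = ½√(k/m) = 0.5·√(16158/0.23429) = 0.5·√(68965) = 131.31 Hz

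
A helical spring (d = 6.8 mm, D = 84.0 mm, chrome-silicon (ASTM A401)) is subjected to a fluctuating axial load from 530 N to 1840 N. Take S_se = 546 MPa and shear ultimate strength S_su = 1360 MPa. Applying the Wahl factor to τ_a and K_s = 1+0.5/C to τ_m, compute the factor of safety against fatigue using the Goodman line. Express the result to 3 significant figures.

0.655

C = D/d = 84.0/6.8 = 12.3529; K_W = (4C−1)/(4C−4)+0.615/C = 1.1158; K_s = 1+0.5/C = 1.0405
F_a = (F_max−F_min)/2 = 655 N; F_m = (F_max+F_min)/2 = 1185 N
τ_a = K_W·8F_aD/(πd³) = 1.1158 × 445.59 = 497.21 MPa
τ_m = K_s·8F_mD/(πd³) = 1.0405 × 806.14 = 838.77 MPa
Goodman: 1/n_f = τ_a/S_se + τ_m/S_su = 497.21/546 + 838.77/1360 = 0.91064 + 0.61674 = 1.5274
n_f = 1/1.5274 = 0.6547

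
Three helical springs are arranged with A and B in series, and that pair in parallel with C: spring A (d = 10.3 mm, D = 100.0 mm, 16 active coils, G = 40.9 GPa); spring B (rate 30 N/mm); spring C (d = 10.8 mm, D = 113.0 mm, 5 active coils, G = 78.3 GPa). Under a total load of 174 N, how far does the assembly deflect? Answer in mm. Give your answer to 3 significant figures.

8.03 mm

k_A = Gd⁴/(8D³N_a) = (40.9×10³)(10.3⁴)/(8·100.0³·16) = 3.5964 N/mm
k_C = Gd⁴/(8D³N_a) = (78.3×10³)(10.8⁴)/(8·113.0³·5) = 18.457 N/mm
Springs A,B series: k_AB = 1/(1/3.5964+1/30) = 3.2114 N/mm; parallel with C: k_eq = 3.2114+18.457 = 21.668 N/mm
δ = F/k_eq = 174/21.668 = 8.0301 mm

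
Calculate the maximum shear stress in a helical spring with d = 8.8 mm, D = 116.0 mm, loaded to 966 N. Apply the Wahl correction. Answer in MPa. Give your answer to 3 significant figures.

464 MPa

Spring index C = D/d = 116.0/8.8 = 13.1818
K_W = (4C−1)/(4C−4) + 0.615/C = 51.727/48.727 + 0.0467 = 1.1082
τ₀ = 8FD/(πd³) = 8·966·116.0/(π·8.8³) = 896448/2140.9 = 418.72 MPa
τ_max = K·τ₀ = 1.1082 × 418.72 = 464.04 MPa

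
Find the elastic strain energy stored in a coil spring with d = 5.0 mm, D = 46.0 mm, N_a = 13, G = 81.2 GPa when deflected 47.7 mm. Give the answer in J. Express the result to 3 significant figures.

k = Gd⁴/(8D³N_a) = (81.2×10³)(5.0⁴)/(8·46.0³·13) = 5.0134 N/mm
U = ½kδ² = 0.5 × 5.0134 × 47.7² = 5703.4 N·mm = 5.7034 J

5.70 J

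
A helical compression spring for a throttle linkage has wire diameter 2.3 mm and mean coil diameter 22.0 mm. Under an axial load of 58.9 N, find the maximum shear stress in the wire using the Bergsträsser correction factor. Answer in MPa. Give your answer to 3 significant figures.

310 MPa

Spring index C = D/d = 22.0/2.3 = 9.5652
K_B = (4C+2)/(4C−3) = 40.261/35.261 = 1.1418
τ₀ = 8FD/(πd³) = 8·58.9·22.0/(π·2.3³) = 10366.4/38.224 = 271.2 MPa
τ_max = K·τ₀ = 1.1418 × 271.2 = 309.66 MPa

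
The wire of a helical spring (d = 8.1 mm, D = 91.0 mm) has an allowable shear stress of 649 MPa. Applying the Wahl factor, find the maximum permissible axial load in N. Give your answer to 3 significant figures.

1320 N

C = D/d = 91.0/8.1 = 11.2346
K_W = (4C−1)/(4C−4) + 0.615/C = 43.938/40.938 + 0.0547 = 1.1280
τ_max = K·8FD/(πd³) → F_max = τ_allow·πd³/(8DK)
F_max = 649·π·8.1³/(8·91.0·1.1280) = 1.0836e+06/821.2 = 1319.5 N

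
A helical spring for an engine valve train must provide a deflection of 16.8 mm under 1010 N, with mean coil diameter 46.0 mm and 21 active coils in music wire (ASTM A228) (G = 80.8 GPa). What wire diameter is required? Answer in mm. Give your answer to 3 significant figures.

Required rate k = F/δ = 1010/16.8 = 60.119 N/mm
d = (8D³N_a·k / G)^(1/4) = (8·46.0³·21·60.119 / (80.8×10³))^0.25
  = (12167)^0.25 = 10.5026 mm

10.5 mm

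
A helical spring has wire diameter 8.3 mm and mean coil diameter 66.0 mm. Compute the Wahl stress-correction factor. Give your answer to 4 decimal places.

1.1852

C = D/d = 66.0/8.3 = 7.9518
K_W = (4C−1)/(4C−4) + 0.615/C = 30.807/27.807 + 0.0773 = 1.1852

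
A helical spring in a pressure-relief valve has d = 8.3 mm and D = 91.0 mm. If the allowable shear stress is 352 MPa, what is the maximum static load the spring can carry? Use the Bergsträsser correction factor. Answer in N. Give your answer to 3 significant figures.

C = D/d = 91.0/8.3 = 10.9639
K_B = (4C+2)/(4C−3) = 45.855/40.855 = 1.1224
τ_max = K·8FD/(πd³) → F_max = τ_allow·πd³/(8DK)
F_max = 352·π·8.3³/(8·91.0·1.1224) = 6.3231e+05/817.09 = 773.85 N

774 N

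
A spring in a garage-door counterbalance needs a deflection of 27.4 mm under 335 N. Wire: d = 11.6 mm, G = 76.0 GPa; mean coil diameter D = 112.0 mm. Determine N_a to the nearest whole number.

10

Required rate k = F/δ = 335/27.4 = 12.226 N/mm
N_a = Gd⁴/(8D³k) = (76.0×10³ × 11.6⁴)/(8 × 112.0³ × 12.226)
    = 1.37609e+09 / 1.37416e+08 = 10.01 → 10 coils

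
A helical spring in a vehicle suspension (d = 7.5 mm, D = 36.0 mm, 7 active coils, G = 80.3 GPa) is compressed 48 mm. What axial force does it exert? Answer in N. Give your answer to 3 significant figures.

4670 N

k = Gd⁴/(8D³N_a) = (80.3×10³)(7.5⁴)/(8·36.0³·7) = 97.245 N/mm
F = k·δ = 97.245 × 48 = 4667.7 N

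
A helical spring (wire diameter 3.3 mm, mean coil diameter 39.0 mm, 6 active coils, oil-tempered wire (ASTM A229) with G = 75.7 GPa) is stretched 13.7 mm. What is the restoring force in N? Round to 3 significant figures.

43.2 N

k = Gd⁴/(8D³N_a) = (75.7×10³)(3.3⁴)/(8·39.0³·6) = 3.1529 N/mm
F = k·δ = 3.1529 × 13.7 = 43.195 N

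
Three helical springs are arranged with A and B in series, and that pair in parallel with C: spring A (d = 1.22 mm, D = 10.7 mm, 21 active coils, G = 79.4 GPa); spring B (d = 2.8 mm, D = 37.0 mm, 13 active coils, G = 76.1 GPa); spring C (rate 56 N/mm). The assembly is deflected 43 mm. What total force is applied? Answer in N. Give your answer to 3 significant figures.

k_A = Gd⁴/(8D³N_a) = (79.4×10³)(1.22⁴)/(8·10.7³·21) = 0.85467 N/mm
k_B = Gd⁴/(8D³N_a) = (76.1×10³)(2.8⁴)/(8·37.0³·13) = 0.88793 N/mm
Springs A,B series: k_AB = 1/(1/0.85467+1/0.88793) = 0.43549 N/mm; parallel with C: k_eq = 0.43549+56 = 56.435 N/mm
F = k_eq·δ = 56.435·43 = 2426.7 N

2430 N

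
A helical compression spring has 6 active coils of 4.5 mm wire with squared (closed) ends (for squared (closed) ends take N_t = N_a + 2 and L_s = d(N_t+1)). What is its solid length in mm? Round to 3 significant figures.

squared (closed) ends: N_t = N_a + 2 = 6 + 2 = 8
L_s = d·(N_t+1) = 4.5 × 9 = 40.5 mm

40.5 mm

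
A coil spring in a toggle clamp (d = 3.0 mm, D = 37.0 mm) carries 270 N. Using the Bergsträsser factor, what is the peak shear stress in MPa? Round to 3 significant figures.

1040 MPa

Spring index C = D/d = 37.0/3.0 = 12.3333
K_B = (4C+2)/(4C−3) = 51.333/46.333 = 1.1079
τ₀ = 8FD/(πd³) = 8·270·37.0/(π·3.0³) = 79920/84.823 = 942.2 MPa
τ_max = K·τ₀ = 1.1079 × 942.2 = 1043.9 MPa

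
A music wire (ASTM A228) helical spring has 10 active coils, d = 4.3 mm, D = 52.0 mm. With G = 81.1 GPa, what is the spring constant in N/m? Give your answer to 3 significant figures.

2460 N/m

k = Gd⁴/(8D³N_a) = (81.1×10³ × 4.3⁴) / (8 × 52.0³ × 10)
  = 2.77265e+07 / 1.12486e+07 = 2.4649 N/mm = 2464.9 N/m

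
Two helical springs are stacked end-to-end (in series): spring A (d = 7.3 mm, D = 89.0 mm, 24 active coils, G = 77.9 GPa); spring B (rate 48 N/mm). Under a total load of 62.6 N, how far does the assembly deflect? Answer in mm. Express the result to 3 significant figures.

39.6 mm

k_A = Gd⁴/(8D³N_a) = (77.9×10³)(7.3⁴)/(8·89.0³·24) = 1.6344 N/mm
Series: 1/k_eq = 1/1.6344 + 1/48 = 0.63268; k_eq = 1.5806 N/mm
δ = F/k_eq = 62.6/1.5806 = 39.606 mm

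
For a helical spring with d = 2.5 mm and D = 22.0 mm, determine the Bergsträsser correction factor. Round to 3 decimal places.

C = D/d = 22.0/2.5 = 8.8000
K_B = (4C+2)/(4C−3) = 37.200/32.200 = 1.1553

1.155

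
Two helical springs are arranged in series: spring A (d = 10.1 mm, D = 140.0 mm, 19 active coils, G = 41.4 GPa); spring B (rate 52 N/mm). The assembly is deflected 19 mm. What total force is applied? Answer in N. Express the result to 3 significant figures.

19.2 N

k_A = Gd⁴/(8D³N_a) = (41.4×10³)(10.1⁴)/(8·140.0³·19) = 1.0329 N/mm
Series: 1/k_eq = 1/1.0329 + 1/52 = 0.98738; k_eq = 1.0128 N/mm
F = k_eq·δ = 1.0128·19 = 19.243 N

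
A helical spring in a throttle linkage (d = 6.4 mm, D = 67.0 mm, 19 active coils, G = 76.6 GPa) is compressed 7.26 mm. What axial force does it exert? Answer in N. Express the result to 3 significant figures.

k = Gd⁴/(8D³N_a) = (76.6×10³)(6.4⁴)/(8·67.0³·19) = 2.8111 N/mm
F = k·δ = 2.8111 × 7.26 = 20.409 N

20.4 N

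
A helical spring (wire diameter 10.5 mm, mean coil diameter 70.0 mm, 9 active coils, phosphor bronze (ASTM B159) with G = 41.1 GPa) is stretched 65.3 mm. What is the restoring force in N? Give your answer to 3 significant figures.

1320 N

k = Gd⁴/(8D³N_a) = (41.1×10³)(10.5⁴)/(8·70.0³·9) = 20.229 N/mm
F = k·δ = 20.229 × 65.3 = 1320.9 N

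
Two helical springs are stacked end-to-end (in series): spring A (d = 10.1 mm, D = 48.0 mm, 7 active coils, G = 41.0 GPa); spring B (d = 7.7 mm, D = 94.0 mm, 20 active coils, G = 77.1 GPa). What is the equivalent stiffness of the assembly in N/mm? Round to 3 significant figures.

k_A = Gd⁴/(8D³N_a) = (41.0×10³)(10.1⁴)/(8·48.0³·7) = 68.89 N/mm
k_B = Gd⁴/(8D³N_a) = (77.1×10³)(7.7⁴)/(8·94.0³·20) = 2.0395 N/mm
Series: 1/k_eq = 1/68.89 + 1/2.0395 = 0.50484; k_eq = 1.9808 N/mm

1.98 N/mm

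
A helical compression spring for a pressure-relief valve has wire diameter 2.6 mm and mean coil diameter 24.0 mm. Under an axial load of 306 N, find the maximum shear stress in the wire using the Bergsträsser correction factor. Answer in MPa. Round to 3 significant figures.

Spring index C = D/d = 24.0/2.6 = 9.2308
K_B = (4C+2)/(4C−3) = 38.923/33.923 = 1.1474
τ₀ = 8FD/(πd³) = 8·306·24.0/(π·2.6³) = 58752/55.217 = 1064 MPa
τ_max = K·τ₀ = 1.1474 × 1064 = 1220.9 MPa

1220 MPa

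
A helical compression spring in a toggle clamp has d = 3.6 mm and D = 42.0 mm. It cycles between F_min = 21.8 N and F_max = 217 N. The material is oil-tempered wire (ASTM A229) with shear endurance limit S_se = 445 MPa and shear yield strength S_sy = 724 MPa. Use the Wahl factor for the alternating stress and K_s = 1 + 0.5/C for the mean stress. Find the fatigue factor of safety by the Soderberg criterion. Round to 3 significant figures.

C = D/d = 42.0/3.6 = 11.6667; K_W = (4C−1)/(4C−4)+0.615/C = 1.1230; K_s = 1+0.5/C = 1.0429
F_a = (F_max−F_min)/2 = 97.6 N; F_m = (F_max+F_min)/2 = 119.4 N
τ_a = K_W·8F_aD/(πd³) = 1.1230 × 223.73 = 251.26 MPa
τ_m = K_s·8F_mD/(πd³) = 1.0429 × 273.71 = 285.44 MPa
Soderberg: 1/n_f = τ_a/S_se + τ_m/S_sy = 251.26/445 + 285.44/724 = 0.56463 + 0.39425 = 0.95888
n_f = 1/0.95888 = 1.043

1.04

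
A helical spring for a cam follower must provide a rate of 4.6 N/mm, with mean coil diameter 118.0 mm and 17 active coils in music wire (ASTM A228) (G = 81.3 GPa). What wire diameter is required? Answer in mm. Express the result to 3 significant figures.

d = (8D³N_a·k / G)^(1/4) = (8·118.0³·17·4.6 / (81.3×10³))^0.25
  = (12643)^0.25 = 10.6038 mm

10.6 mm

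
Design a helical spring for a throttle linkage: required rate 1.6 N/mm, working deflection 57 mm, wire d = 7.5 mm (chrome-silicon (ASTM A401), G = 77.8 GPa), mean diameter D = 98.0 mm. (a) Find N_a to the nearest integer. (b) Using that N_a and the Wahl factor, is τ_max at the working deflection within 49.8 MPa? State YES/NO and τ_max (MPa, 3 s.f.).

(a) 20 coils; (b) NO, τ_max = 61.1 MPa

N_a = Gd⁴/(8D³k) = (77.8×10³)(7.5⁴)/(8·98.0³·1.6) = 20.43 → N_a = 20
Actual rate k = Gd⁴/(8D³·20) = 1.6347 N/mm
Working load F = kδ = 1.6347·57 = 93.175 N
C = 98.0/7.5 = 13.0667; K_W = (4C−1)/(4C−4)+0.615/C = 1.1092
τ_max = K_W·8FD/(πd³) = 1.1092·55.117 = 61.137 MPa
τ_max > 49.8 MPa → exceeds allowable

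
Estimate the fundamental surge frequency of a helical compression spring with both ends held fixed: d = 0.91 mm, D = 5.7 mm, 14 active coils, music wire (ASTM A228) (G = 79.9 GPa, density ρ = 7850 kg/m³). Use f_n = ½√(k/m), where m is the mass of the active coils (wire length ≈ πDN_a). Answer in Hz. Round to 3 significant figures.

k = Gd⁴/(8D³N_a) = (79.9×10³)(0.91⁴)/(8·5.7³·14) = 2.6416 N/mm = 2641.6 N/m
Wire length L = πDN_a = π·5.7·14 = 250.7 mm
m = ρ·(πd²/4)·L = 7850 × 0.65039×10⁻⁶ m² × 0.2507 m = 0.00128 kg
f_n = ½√(k/m) = 0.5·√(2641.6/0.00128) = 0.5·√(2.0638e+06) = 718.3 Hz

718 Hz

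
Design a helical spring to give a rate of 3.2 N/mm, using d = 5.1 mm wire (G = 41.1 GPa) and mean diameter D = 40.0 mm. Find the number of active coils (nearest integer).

N_a = Gd⁴/(8D³k) = (41.1×10³ × 5.1⁴)/(8 × 40.0³ × 3.2)
    = 2.7805e+07 / 1.6384e+06 = 16.97 → 17 coils

17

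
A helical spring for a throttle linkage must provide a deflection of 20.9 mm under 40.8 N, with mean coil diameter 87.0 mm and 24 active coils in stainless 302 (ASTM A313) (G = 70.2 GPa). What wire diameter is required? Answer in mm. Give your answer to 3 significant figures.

7.70 mm

Required rate k = F/δ = 40.8/20.9 = 1.9522 N/mm
d = (8D³N_a·k / G)^(1/4) = (8·87.0³·24·1.9522 / (70.2×10³))^0.25
  = (3515.9)^0.25 = 7.7003 mm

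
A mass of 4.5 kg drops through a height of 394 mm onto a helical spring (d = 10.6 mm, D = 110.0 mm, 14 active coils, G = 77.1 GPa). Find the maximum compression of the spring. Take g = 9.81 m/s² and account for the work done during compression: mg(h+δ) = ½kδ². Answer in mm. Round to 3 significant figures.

k = Gd⁴/(8D³N_a) = (77.1×10³)(10.6⁴)/(8·110.0³·14) = 6.5295 N/mm
W = mg = 4.5 × 9.81 = 44.145 N
½kδ² − Wδ − Wh = 0 → δ = (W + √(W² + 2kWh))/k
δ = (44.145 + √(1948.8 + 227138))/6.5295 = (44.145 + 478.63)/6.5295 = 80.063 mm

80.1 mm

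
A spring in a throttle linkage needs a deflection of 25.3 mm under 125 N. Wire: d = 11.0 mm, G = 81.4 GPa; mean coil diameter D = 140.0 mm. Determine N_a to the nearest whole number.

Required rate k = F/δ = 125/25.3 = 4.9407 N/mm
N_a = Gd⁴/(8D³k) = (81.4×10³ × 11.0⁴)/(8 × 140.0³ × 4.9407)
    = 1.19178e+09 / 1.08458e+08 = 10.99 → 11 coils

11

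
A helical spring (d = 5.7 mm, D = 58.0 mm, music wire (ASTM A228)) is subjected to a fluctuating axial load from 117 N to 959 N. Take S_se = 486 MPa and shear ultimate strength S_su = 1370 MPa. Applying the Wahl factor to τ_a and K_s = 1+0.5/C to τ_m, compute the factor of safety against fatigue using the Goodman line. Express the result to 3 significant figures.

0.895

C = D/d = 58.0/5.7 = 10.1754; K_W = (4C−1)/(4C−4)+0.615/C = 1.1422; K_s = 1+0.5/C = 1.0491
F_a = (F_max−F_min)/2 = 421 N; F_m = (F_max+F_min)/2 = 538 N
τ_a = K_W·8F_aD/(πd³) = 1.1422 × 335.76 = 383.5 MPa
τ_m = K_s·8F_mD/(πd³) = 1.0491 × 429.07 = 450.15 MPa
Goodman: 1/n_f = τ_a/S_se + τ_m/S_su = 383.5/486 + 450.15/1370 = 0.78908 + 0.32858 = 1.1177
n_f = 1/1.1177 = 0.8947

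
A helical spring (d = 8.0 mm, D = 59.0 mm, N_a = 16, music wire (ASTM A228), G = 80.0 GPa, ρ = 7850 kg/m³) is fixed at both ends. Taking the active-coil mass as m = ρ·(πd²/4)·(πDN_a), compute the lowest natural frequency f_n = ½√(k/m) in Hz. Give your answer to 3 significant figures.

k = Gd⁴/(8D³N_a) = (80.0×10³)(8.0⁴)/(8·59.0³·16) = 12.465 N/mm = 12465 N/m
Wire length L = πDN_a = π·59.0·16 = 2965.7 mm
m = ρ·(πd²/4)·L = 7850 × 50.265×10⁻⁶ m² × 2.9657 m = 1.1702 kg
f_n = ½√(k/m) = 0.5·√(12465/1.1702) = 0.5·√(10652) = 51.604 Hz

51.6 Hz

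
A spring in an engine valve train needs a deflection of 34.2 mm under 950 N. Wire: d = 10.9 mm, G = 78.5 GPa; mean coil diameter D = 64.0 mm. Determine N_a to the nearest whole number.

Required rate k = F/δ = 950/34.2 = 27.778 N/mm
N_a = Gd⁴/(8D³k) = (78.5×10³ × 10.9⁴)/(8 × 64.0³ × 27.778)
    = 1.10809e+09 / 5.82542e+07 = 19.02 → 19 coils

19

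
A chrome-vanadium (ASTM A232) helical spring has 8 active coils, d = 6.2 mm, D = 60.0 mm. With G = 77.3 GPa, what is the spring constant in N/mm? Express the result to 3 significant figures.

8.26 N/mm

k = Gd⁴/(8D³N_a) = (77.3×10³ × 6.2⁴) / (8 × 60.0³ × 8)
  = 1.14221e+08 / 1.3824e+07 = 8.2625 N/mm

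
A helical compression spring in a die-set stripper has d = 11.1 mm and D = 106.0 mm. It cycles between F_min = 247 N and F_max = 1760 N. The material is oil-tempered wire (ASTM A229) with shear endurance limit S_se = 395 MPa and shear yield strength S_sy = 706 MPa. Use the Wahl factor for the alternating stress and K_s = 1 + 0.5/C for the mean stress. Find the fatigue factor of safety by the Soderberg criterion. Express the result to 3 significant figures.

C = D/d = 106.0/11.1 = 9.5495; K_W = (4C−1)/(4C−4)+0.615/C = 1.1521; K_s = 1+0.5/C = 1.0524
F_a = (F_max−F_min)/2 = 756.5 N; F_m = (F_max+F_min)/2 = 1003.5 N
τ_a = K_W·8F_aD/(πd³) = 1.1521 × 149.31 = 172.02 MPa
τ_m = K_s·8F_mD/(πd³) = 1.0524 × 198.06 = 208.43 MPa
Soderberg: 1/n_f = τ_a/S_se + τ_m/S_sy = 172.02/395 + 208.43/706 = 0.43550 + 0.29523 = 0.73073
n_f = 1/0.73073 = 1.369

1.37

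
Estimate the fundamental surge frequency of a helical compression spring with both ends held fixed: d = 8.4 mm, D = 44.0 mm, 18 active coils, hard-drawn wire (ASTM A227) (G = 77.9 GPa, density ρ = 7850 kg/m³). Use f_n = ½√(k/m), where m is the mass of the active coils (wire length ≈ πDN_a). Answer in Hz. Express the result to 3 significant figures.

k = Gd⁴/(8D³N_a) = (77.9×10³)(8.4⁴)/(8·44.0³·18) = 31.618 N/mm = 31618 N/m
Wire length L = πDN_a = π·44.0·18 = 2488.1 mm
m = ρ·(πd²/4)·L = 7850 × 55.418×10⁻⁶ m² × 2.4881 m = 1.0824 kg
f_n = ½√(k/m) = 0.5·√(31618/1.0824) = 0.5·√(29211) = 85.456 Hz

85.5 Hz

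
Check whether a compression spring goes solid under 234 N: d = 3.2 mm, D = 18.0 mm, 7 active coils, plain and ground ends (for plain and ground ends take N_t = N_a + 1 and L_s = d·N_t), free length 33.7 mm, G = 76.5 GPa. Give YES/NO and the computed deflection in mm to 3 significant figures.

k = Gd⁴/(8D³N_a) = (76.5×10³)(3.2⁴)/(8·18.0³·7) = 24.562 N/mm
N_t = 8; L_s = 3.2·8 = 25.6 mm; δ_solid = L₀ − L_s = 33.7 − 25.6 = 8.1 mm
δ = F/k = 234/24.562 = 9.5271 mm
δ ≥ δ_solid → spring goes solid

YES, δ = 9.53 mm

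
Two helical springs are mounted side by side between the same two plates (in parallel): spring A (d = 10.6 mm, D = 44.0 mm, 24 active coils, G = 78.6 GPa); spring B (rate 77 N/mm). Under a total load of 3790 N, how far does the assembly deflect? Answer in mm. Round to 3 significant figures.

27.5 mm

k_A = Gd⁴/(8D³N_a) = (78.6×10³)(10.6⁴)/(8·44.0³·24) = 60.672 N/mm
Parallel: k_eq = 60.672 + 77 = 137.67 N/mm
δ = F/k_eq = 3790/137.67 = 27.529 mm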